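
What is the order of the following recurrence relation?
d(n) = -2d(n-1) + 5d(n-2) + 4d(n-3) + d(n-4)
The order is the largest lag k for which d(n-k) appears. Here the deepest term is d(n-4), so the order is 4.

Order 4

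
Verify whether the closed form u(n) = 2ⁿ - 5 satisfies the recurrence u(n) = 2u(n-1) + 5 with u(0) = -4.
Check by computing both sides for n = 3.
From the recurrence with u(0) = -4:
  u(0) = -4, u(1) = -3, u(2) = -1, u(3) = 3
  so the recurrence gives u(3) = 3.
From the proposed closed form u(n) = 2ⁿ - 5:
  u(3) = 3.
Both sides give 3 at n = 3, and the initial condition(s) match, so the closed form is consistent.

Yes, the closed form is correct.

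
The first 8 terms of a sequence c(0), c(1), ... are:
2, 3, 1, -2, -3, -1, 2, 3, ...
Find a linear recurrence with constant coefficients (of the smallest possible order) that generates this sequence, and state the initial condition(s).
Look for the lowest-order linear relation among consecutive terms.
Observation: c(n) - 1·c(n-1) - (-1)·c(n-2) = 0 holds for the shown terms, and no order-1 relation c(n) = α·c(n-1) + β fits.
Check at n=3: 1·1 + (-1)·3 = -2. ✓

c(n) = c(n-1) - c(n-2), c(0) = 2, c(1) = 3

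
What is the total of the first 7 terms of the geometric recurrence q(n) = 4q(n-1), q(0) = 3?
Computing the sequence terms: 3, 12, 48, 192, 768, 3072, 12288
Adding these values together:

16383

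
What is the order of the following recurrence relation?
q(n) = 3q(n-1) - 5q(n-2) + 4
The order is the largest lag k for which q(n-k) appears. Here the deepest term is q(n-2) (the 4 term is non-homogeneous and does not affect the order), so the order is 2.

Order 2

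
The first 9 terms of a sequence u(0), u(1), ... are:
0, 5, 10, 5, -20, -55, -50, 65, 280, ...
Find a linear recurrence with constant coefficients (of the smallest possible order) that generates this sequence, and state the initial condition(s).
Look for the lowest-order linear relation among consecutive terms.
Observation: u(n) - 2·u(n-1) - (-3)·u(n-2) = 0 holds for the shown terms, and no order-1 relation u(n) = α·u(n-1) + β fits.
Check at n=3: 2·10 + (-3)·5 = 5. ✓

u(n) = 2u(n-1) - 3u(n-2), u(0) = 0, u(1) = 5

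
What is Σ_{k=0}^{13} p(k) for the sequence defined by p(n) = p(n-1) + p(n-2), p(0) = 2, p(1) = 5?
Computing the sequence terms: 2, 5, 7, 12, 19, 31, 50, 81, 131, 212, 343, 555, 898, 1453
Adding these values together:

3799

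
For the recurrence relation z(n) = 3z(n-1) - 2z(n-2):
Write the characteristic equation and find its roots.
Substitute z(n) = rⁿ and divide through by rⁿ⁻²: r² - 3r + 2 = 0
Factor: (r - 1)(r - 2) = 0, so r = 1, 2.
General solution: z(n) = A·1ⁿ + B·2ⁿ

Characteristic: r² - 3r + 2 = 0, Roots: r = 1, 2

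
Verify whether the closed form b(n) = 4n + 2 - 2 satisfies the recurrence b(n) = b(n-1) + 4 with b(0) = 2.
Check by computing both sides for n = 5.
From the recurrence with b(0) = 2:
  b(0) = 2, b(1) = 6, b(2) = 10, b(3) = 14, b(4) = 18, b(5) = 22
  so the recurrence gives b(5) = 22.
From the proposed closed form b(n) = 4n + 2 - 2:
  b(5) = 20.
The recurrence gives 22 but the closed form gives 20, so the closed form does not satisfy the recurrence.

No, the closed form is incorrect.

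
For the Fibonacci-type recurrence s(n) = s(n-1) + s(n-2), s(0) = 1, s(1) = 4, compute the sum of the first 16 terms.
Computing the sequence terms: 1, 4, 5, 9, 14, 23, 37, 60, 97, 157, 254, 411, 665, 1076, 1741, 2817
Adding these values together:

7371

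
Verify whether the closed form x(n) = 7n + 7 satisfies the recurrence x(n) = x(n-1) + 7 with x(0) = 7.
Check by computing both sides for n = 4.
From the recurrence with x(0) = 7:
  x(0) = 7, x(1) = 14, x(2) = 21, x(3) = 28, x(4) = 35
  so the recurrence gives x(4) = 35.
From the proposed closed form x(n) = 7n + 7:
  x(4) = 35.
Both sides give 35 at n = 4, and the initial condition(s) match, so the closed form is consistent.

Yes, the closed form is correct.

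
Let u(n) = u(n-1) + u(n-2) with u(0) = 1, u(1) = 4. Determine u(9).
Computing the sequence terms:
1, 4, 5, 9, 14, 23, 37, 60, 97, 157

157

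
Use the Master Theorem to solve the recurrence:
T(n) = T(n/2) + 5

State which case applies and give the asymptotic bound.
Master Theorem template: T(n) = a·T(n/b) + f(n).
Here: a=1, b=2, f(n)=5
Compute log_b(a) = log_2(1) = 0.
f(n) = 5 = Θ(1). Case 2: T(n) = Θ(log n).

Case 2: T(n) = Θ(log n)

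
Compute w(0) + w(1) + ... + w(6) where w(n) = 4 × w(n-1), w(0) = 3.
Computing the sequence terms: 3, 12, 48, 192, 768, 3072, 12288
Adding these values together:

16383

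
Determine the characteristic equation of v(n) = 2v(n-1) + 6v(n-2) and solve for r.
Substitute v(n) = rⁿ and divide through by rⁿ⁻²: r² - 2r - 6 = 0
Discriminant: 2² + 4·6 = 28, not a perfect square, so by the quadratic formula r = (2 ± √28)/2.
General solution: v(n) = A·r₁ⁿ + B·r₂ⁿ where r₁,r₂ = (2 ± √28)/2

Characteristic: r² - 2r - 6 = 0, Roots: r = (2 ± √28)/2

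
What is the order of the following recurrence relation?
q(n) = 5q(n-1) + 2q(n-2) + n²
The order is the largest lag k for which q(n-k) appears. Here the deepest term is q(n-2) (the n² term is non-homogeneous and does not affect the order), so the order is 2.

Order 2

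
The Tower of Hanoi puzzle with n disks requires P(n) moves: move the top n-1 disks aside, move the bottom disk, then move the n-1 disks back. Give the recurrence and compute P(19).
Moving n disks = move the top n-1 disks aside (P(n-1) moves) + move the largest disk (1 move) + move the n-1 disks back on top (P(n-1) moves), so P(n) = 2P(n-1) + 1, with P(1) = 1 (a single disk takes one move).
First terms: 1, 3, 7, 15, 31, 63, … — each is one less than a power of 2. Indeed P(n) + 1 = 2(P(n-1) + 1) with P(1) + 1 = 2, so P(n) + 1 = 2ⁿ and P(n) = 2ⁿ - 1.
Hence P(19) = 2^19 - 1 = 524288 - 1 = 524287.

P(n) = 2P(n-1) + 1, P(1) = 1; P(19) = 524287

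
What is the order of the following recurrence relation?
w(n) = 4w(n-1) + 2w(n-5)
The order is the largest lag k for which w(n-k) appears. Here the deepest term is w(n-5), so the order is 5.

Order 5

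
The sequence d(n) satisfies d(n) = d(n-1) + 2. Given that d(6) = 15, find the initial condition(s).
d(6) = d(0) + 6·2, so d(0) = 15 - 12 = 3.

d(0) = 3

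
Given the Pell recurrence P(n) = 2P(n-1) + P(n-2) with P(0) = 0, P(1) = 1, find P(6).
Computing the sequence terms:
0, 1, 2, 5, 12, 29, 70

70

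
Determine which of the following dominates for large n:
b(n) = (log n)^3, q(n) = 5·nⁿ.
Comparing growth rates:
Growth-rate hierarchy: log n ≺ any polynomial ≺ any exponential cⁿ (c>1) ≺ n! ≺ nⁿ.
super-exponential nⁿ dominates polylogarithmic (log n)^3 asymptotically.

q(n) grows faster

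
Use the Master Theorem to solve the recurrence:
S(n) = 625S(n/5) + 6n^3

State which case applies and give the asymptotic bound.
Master Theorem template: S(n) = a·S(n/b) + f(n).
Here: a=625, b=5, f(n)=6n^3
Compute log_b(a) = log_5(625) = 4.
f(n) = 6n^3 = O(n^(4-ε)) with ε = 1. Case 1: S(n) = Θ(n^log_b(a)) = Θ(n^4).

Case 1: S(n) = Θ(n^4)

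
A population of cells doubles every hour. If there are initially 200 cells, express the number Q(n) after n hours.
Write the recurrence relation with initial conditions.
Each hour multiplies the count by 2, so the count after n hours depends only on the count after n-1 hours: Q(n) = 2 × Q(n-1). The starting count gives Q(0) = 200.
Unrolling n times gives the closed form Q(n) = 200 × 2ⁿ.

Q(n) = 2 × Q(n-1), Q(0) = 200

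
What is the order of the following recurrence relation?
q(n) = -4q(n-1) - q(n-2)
The order is the largest lag k for which q(n-k) appears. Here the deepest term is q(n-2), so the order is 2.

Order 2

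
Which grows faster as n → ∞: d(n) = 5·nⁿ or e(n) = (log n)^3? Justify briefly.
Comparing growth rates:
Growth-rate hierarchy: log n ≺ any polynomial ≺ any exponential cⁿ (c>1) ≺ n! ≺ nⁿ.
super-exponential nⁿ dominates polylogarithmic (log n)^3 asymptotically.

d(n) grows faster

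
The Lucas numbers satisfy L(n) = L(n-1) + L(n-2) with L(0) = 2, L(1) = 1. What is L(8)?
Computing the sequence terms:
2, 1, 3, 4, 7, 11, 18, 29, 47

47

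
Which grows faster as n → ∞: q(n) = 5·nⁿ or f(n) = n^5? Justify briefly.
Comparing growth rates:
Growth-rate hierarchy: log n ≺ any polynomial ≺ any exponential cⁿ (c>1) ≺ n! ≺ nⁿ.
super-exponential nⁿ dominates polynomial degree 5 asymptotically.

q(n) grows faster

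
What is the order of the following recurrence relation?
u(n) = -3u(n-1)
The order is the largest lag k for which u(n-k) appears. Here the deepest term is u(n-1), so the order is 1.

Order 1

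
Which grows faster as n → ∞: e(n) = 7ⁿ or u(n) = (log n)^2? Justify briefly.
Comparing growth rates:
Growth-rate hierarchy: log n ≺ any polynomial ≺ any exponential cⁿ (c>1) ≺ n! ≺ nⁿ.
exponential base 7 dominates polylogarithmic (log n)^2 asymptotically.

e(n) grows faster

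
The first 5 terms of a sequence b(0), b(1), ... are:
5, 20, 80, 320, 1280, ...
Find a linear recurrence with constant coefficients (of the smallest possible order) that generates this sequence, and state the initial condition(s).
Look for the lowest-order linear relation among consecutive terms.
Observation: each term is 4× the previous.
Check at n=2: 4·20 = 80. ✓

b(n) = 4 × b(n-1), b(0) = 5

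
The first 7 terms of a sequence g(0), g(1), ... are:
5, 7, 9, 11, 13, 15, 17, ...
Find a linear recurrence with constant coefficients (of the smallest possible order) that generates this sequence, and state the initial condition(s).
Look for the lowest-order linear relation among consecutive terms.
Observation: consecutive differences are constant (= 2).
Check at n=2: 1·7 + 2 = 9. ✓

g(n) = g(n-1) + 2, g(0) = 5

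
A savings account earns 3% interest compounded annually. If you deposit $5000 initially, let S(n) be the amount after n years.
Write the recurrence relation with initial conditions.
Each year the balance grows by 3%, i.e. is multiplied by 1 + 3/100 = 1.03, so S(n) = 1.03 × S(n-1). The initial deposit gives S(0) = 5000.
Unrolling gives the closed form S(n) = 5000 × (1.03)ⁿ.

S(n) = 1.03 × S(n-1), S(0) = 5000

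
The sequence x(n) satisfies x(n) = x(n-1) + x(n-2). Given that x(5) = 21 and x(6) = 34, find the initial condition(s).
Work backwards using x(k) = x(k+2) - x(k+1):
x(4) = x(6) - x(5) = 34 - 21 = 13
x(3) = x(5) - x(4) = 21 - 13 = 8
x(2) = x(4) - x(3) = 13 - 8 = 5
x(1) = x(3) - x(2) = 8 - 5 = 3
x(0) = x(2) - x(1) = 5 - 3 = 2

x(0) = 2, x(1) = 3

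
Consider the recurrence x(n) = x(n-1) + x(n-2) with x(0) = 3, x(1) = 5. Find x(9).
Computing the sequence terms:
3, 5, 8, 13, 21, 34, 55, 89, 144, 233

233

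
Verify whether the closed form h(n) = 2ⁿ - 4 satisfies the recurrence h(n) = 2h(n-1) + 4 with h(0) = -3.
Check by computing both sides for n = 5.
From the recurrence with h(0) = -3:
  h(0) = -3, h(1) = -2, h(2) = 0, h(3) = 4, h(4) = 12, h(5) = 28
  so the recurrence gives h(5) = 28.
From the proposed closed form h(n) = 2ⁿ - 4:
  h(5) = 28.
Both sides give 28 at n = 5, and the initial condition(s) match, so the closed form is consistent.

Yes, the closed form is correct.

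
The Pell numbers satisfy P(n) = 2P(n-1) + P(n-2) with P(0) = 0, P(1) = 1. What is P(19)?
Computing the sequence terms:
0, 1, 2, 5, 12, 29, 70, 169, 408, 985, 2378, 5741, 13860, 33461, 80782, 195025, 470832, 1136689, 2744210, 6625109

6625109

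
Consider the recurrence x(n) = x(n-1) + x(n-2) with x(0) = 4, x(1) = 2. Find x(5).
Computing the sequence terms:
4, 2, 6, 8, 14, 22

22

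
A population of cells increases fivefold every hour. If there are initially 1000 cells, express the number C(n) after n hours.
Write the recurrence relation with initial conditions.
Each hour multiplies the count by 5, so the count after n hours depends only on the count after n-1 hours: C(n) = 5 × C(n-1). The starting count gives C(0) = 1000.
Unrolling n times gives the closed form C(n) = 1000 × 5ⁿ.

C(n) = 5 × C(n-1), C(0) = 1000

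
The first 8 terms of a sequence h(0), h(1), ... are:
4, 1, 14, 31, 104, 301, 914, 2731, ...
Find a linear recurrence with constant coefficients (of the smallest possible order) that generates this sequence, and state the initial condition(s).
Look for the lowest-order linear relation among consecutive terms.
Observation: h(n) - 2·h(n-1) - (3)·h(n-2) = 0 holds for the shown terms, and no order-1 relation h(n) = α·h(n-1) + β fits.
Check at n=3: 2·14 + (3)·1 = 31. ✓

h(n) = 2h(n-1) + 3h(n-2), h(0) = 4, h(1) = 1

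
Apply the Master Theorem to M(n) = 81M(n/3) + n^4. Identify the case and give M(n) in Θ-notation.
Master Theorem template: M(n) = a·M(n/b) + f(n).
Here: a=81, b=3, f(n)=n^4
Compute log_b(a) = log_3(81) = 4.
f(n) = n^4 = Θ(n^4). Case 2: M(n) = Θ(n^4 log n).

Case 2: M(n) = Θ(n^4 log n)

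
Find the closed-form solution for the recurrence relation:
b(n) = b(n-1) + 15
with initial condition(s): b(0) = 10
Recurrence: b(n) = b(n-1) + 15, initial: b(0) = 10.
Each step adds 15, so b(n) = b(0) + 15n = 15n + 10.

b(n) = 15n + 10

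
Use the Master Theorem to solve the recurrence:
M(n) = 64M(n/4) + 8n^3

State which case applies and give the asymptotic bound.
Master Theorem template: M(n) = a·M(n/b) + f(n).
Here: a=64, b=4, f(n)=8n^3
Compute log_b(a) = log_4(64) = 3.
f(n) = 8n^3 = Θ(n^3). Case 2: M(n) = Θ(n^3 log n).

Case 2: M(n) = Θ(n^3 log n)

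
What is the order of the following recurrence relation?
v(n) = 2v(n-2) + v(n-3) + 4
The order is the largest lag k for which v(n-k) appears. Here the deepest term is v(n-3) (the 4 term is non-homogeneous and does not affect the order), so the order is 3.

Order 3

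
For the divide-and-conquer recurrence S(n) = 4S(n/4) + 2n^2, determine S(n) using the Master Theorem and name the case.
Master Theorem template: S(n) = a·S(n/b) + f(n).
Here: a=4, b=4, f(n)=2n^2
Compute log_b(a) = log_4(4) = 1.
f(n) = 2n^2 = Ω(n^(1+ε)) with ε = 1, and the regularity condition holds (a·f(n/b) = (a/b^2)·f(n) with a/b^2 = 4^-1 < 1). Case 3: S(n) = Θ(f(n)) = Θ(n^2).

Case 3: S(n) = Θ(n^2)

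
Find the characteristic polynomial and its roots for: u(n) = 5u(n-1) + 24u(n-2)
Substitute u(n) = rⁿ and divide through by rⁿ⁻²: r² - 5r - 24 = 0
Factor: (r + 3)(r - 8) = 0, so r = -3, 8.
General solution: u(n) = A·(-3)ⁿ + B·8ⁿ

Characteristic: r² - 5r - 24 = 0, Roots: r = -3, 8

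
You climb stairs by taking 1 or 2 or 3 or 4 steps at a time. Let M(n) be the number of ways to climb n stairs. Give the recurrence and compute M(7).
Condition on the size of the last step (1 to 4): before it there were n-1, …, n-4 stairs climbed, and these cases are disjoint, so M(n) = M(n-1) + M(n-2) + M(n-3) + M(n-4) (order-4 linear recurrence).
Initial conditions by direct count (compositions of i into parts ≤ 4): M(1) = 1; M(2) = 2; M(3) = 4; M(4) = 8.
Iterating the recurrence: M(5) = 15, M(6) = 29, M(7) = 56.

M(n) = M(n-1) + M(n-2) + M(n-3) + M(n-4), M(1) = 1, M(2) = 2, M(3) = 4, M(4) = 8; M(7) = 56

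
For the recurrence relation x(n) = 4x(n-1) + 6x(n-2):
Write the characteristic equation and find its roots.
Substitute x(n) = rⁿ and divide through by rⁿ⁻²: r² - 4r - 6 = 0
Discriminant: 4² + 4·6 = 40, not a perfect square, so by the quadratic formula r = (4 ± √40)/2.
General solution: x(n) = A·r₁ⁿ + B·r₂ⁿ where r₁,r₂ = (4 ± √40)/2

Characteristic: r² - 4r - 6 = 0, Roots: r = (4 ± √40)/2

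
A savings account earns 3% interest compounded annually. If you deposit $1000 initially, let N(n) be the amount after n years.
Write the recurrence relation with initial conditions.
Each year the balance grows by 3%, i.e. is multiplied by 1 + 3/100 = 1.03, so N(n) = 1.03 × N(n-1). The initial deposit gives N(0) = 1000.
Unrolling gives the closed form N(n) = 1000 × (1.03)ⁿ.

N(n) = 1.03 × N(n-1), N(0) = 1000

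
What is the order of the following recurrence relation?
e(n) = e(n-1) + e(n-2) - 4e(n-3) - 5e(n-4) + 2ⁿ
The order is the largest lag k for which e(n-k) appears. Here the deepest term is e(n-4) (the 2ⁿ term is non-homogeneous and does not affect the order), so the order is 4.

Order 4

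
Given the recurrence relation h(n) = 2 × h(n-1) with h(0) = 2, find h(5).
Computing step by step:
h(0) = 2
h(1) = 2 × 2 = 4
h(2) = 2 × 4 = 8
h(3) = 2 × 8 = 16
h(4) = 2 × 16 = 32
h(5) = 2 × 32 = 64

64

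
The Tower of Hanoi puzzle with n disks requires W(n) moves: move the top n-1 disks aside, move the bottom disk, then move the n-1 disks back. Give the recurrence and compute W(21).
Moving n disks = move the top n-1 disks aside (W(n-1) moves) + move the largest disk (1 move) + move the n-1 disks back on top (W(n-1) moves), so W(n) = 2W(n-1) + 1, with W(1) = 1 (a single disk takes one move).
First terms: 1, 3, 7, 15, 31, 63, … — each is one less than a power of 2. Indeed W(n) + 1 = 2(W(n-1) + 1) with W(1) + 1 = 2, so W(n) + 1 = 2ⁿ and W(n) = 2ⁿ - 1.
Hence W(21) = 2^21 - 1 = 2097152 - 1 = 2097151.

W(n) = 2W(n-1) + 1, W(1) = 1; W(21) = 2097151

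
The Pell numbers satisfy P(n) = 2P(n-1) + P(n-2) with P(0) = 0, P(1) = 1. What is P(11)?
Computing the sequence terms:
0, 1, 2, 5, 12, 29, 70, 169, 408, 985, 2378, 5741

5741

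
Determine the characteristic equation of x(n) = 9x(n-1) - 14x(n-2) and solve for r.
Substitute x(n) = rⁿ and divide through by rⁿ⁻²: r² - 9r + 14 = 0
Factor: (r - 2)(r - 7) = 0, so r = 2, 7.
General solution: x(n) = A·2ⁿ + B·7ⁿ

Characteristic: r² - 9r + 14 = 0, Roots: r = 2, 7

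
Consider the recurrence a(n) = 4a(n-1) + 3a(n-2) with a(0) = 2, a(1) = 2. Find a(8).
Computing the sequence terms:
2, 2, 14, 62, 290, 1346, 6254, 29054, 134978

134978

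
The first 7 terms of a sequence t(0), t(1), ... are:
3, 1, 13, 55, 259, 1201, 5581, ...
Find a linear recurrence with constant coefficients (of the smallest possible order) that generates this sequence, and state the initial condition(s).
Look for the lowest-order linear relation among consecutive terms.
Observation: t(n) - 4·t(n-1) - (3)·t(n-2) = 0 holds for the shown terms, and no order-1 relation t(n) = α·t(n-1) + β fits.
Check at n=3: 4·13 + (3)·1 = 55. ✓

t(n) = 4t(n-1) + 3t(n-2), t(0) = 3, t(1) = 1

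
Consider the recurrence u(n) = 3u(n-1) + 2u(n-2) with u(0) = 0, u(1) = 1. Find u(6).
Computing the sequence terms:
0, 1, 3, 11, 39, 139, 495

495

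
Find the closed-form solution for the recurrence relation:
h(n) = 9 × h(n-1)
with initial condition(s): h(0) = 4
Recurrence: h(n) = 9 × h(n-1), initial: h(0) = 4.
Each term is 9 times the previous, so this is geometric with ratio 9. After n steps: h(n) = h(0)·9ⁿ = 4·9ⁿ.

h(n) = 4·9ⁿ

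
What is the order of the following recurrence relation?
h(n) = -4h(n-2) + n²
The order is the largest lag k for which h(n-k) appears. Here the deepest term is h(n-2) (the n² term is non-homogeneous and does not affect the order), so the order is 2.

Order 2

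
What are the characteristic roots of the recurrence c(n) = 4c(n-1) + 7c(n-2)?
Substitute c(n) = rⁿ and divide through by rⁿ⁻²: r² - 4r - 7 = 0
Discriminant: 4² + 4·7 = 44, not a perfect square, so by the quadratic formula r = (4 ± √44)/2.
General solution: c(n) = A·r₁ⁿ + B·r₂ⁿ where r₁,r₂ = (4 ± √44)/2

Characteristic: r² - 4r - 7 = 0, Roots: r = (4 ± √44)/2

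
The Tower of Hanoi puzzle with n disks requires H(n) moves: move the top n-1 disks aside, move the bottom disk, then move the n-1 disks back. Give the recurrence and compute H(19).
Moving n disks = move the top n-1 disks aside (H(n-1) moves) + move the largest disk (1 move) + move the n-1 disks back on top (H(n-1) moves), so H(n) = 2H(n-1) + 1, with H(1) = 1 (a single disk takes one move).
First terms: 1, 3, 7, 15, 31, 63, … — each is one less than a power of 2. Indeed H(n) + 1 = 2(H(n-1) + 1) with H(1) + 1 = 2, so H(n) + 1 = 2ⁿ and H(n) = 2ⁿ - 1.
Hence H(19) = 2^19 - 1 = 524288 - 1 = 524287.

H(n) = 2H(n-1) + 1, H(1) = 1; H(19) = 524287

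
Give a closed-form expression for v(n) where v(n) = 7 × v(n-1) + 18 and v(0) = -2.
Recurrence: v(n) = 7 × v(n-1) + 18, initial: v(0) = -2.
Try v(n) = A·7ⁿ + C. Substituting: A·7ⁿ + C = 7(A·7ⁿ⁻¹ + C) + 18 = A·7ⁿ + 7C + 18, so C = 7C + 18, giving C = -3. Then v(0) = A - 3 = -2 gives A = 1.

v(n) = 7ⁿ - 3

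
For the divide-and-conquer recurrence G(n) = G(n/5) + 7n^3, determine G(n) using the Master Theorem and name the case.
Master Theorem template: G(n) = a·G(n/b) + f(n).
Here: a=1, b=5, f(n)=7n^3
Compute log_b(a) = log_5(1) = 0.
f(n) = 7n^3 = Ω(n^(0+ε)) with ε = 3, and the regularity condition holds (a·f(n/b) = (a/b^3)·f(n) with a/b^3 = 5^-3 < 1). Case 3: G(n) = Θ(f(n)) = Θ(n^3).

Case 3: G(n) = Θ(n^3)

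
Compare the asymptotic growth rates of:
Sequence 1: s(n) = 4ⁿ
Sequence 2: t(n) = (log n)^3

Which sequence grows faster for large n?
Comparing growth rates:
Growth-rate hierarchy: log n ≺ any polynomial ≺ any exponential cⁿ (c>1) ≺ n! ≺ nⁿ.
exponential base 4 dominates polylogarithmic (log n)^3 asymptotically.

s(n) grows faster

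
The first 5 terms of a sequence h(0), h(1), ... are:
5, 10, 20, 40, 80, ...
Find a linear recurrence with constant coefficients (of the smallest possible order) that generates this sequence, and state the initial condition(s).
Look for the lowest-order linear relation among consecutive terms.
Observation: each term is 2× the previous.
Check at n=2: 2·10 = 20. ✓

h(n) = 2 × h(n-1), h(0) = 5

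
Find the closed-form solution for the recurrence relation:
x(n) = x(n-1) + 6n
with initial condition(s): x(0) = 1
Recurrence: x(n) = x(n-1) + 6n, initial: x(0) = 1.
Telescoping: x(n) = x(0) + 6·Σᵢ₌₁ⁿ i = 1 + 6·n(n+1)/2.

x(n) = 6·n(n+1)/2 + 1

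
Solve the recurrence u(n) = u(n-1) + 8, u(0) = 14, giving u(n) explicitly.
Recurrence: u(n) = u(n-1) + 8, initial: u(0) = 14.
Each step adds 8, so u(n) = u(0) + 8n = 8n + 14.

u(n) = 8n + 14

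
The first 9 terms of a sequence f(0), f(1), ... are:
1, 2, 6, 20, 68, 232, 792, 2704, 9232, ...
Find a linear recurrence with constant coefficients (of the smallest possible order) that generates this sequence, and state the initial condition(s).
Look for the lowest-order linear relation among consecutive terms.
Observation: f(n) - 4·f(n-1) - (-2)·f(n-2) = 0 holds for the shown terms, and no order-1 relation f(n) = α·f(n-1) + β fits.
Check at n=3: 4·6 + (-2)·2 = 20. ✓

f(n) = 4f(n-1) - 2f(n-2), f(0) = 1, f(1) = 2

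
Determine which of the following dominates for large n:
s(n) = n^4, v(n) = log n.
Comparing growth rates:
Growth-rate hierarchy: log n ≺ any polynomial ≺ any exponential cⁿ (c>1) ≺ n! ≺ nⁿ.
polynomial degree 4 dominates logarithmic asymptotically.

s(n) grows faster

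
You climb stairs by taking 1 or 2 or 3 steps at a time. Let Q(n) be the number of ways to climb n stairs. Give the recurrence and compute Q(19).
Condition on the size of the last step (1 to 3): before it there were n-1, …, n-3 stairs climbed, and these cases are disjoint, so Q(n) = Q(n-1) + Q(n-2) + Q(n-3) (order-3 linear recurrence).
Initial conditions by direct count (compositions of i into parts ≤ 3): Q(1) = 1; Q(2) = 2; Q(3) = 4.
Iterating the recurrence: Q(4) = 7, Q(5) = 13, Q(6) = 24, Q(7) = 44, Q(8) = 81, Q(9) = 149, Q(10) = 274, Q(11) = 504, Q(12) = 927, Q(13) = 1705, Q(14) = 3136, Q(15) = 5768, Q(16) = 10609, Q(17) = 19513, Q(18) = 35890, Q(19) = 66012.

Q(n) = Q(n-1) + Q(n-2) + Q(n-3), Q(1) = 1, Q(2) = 2, Q(3) = 4; Q(19) = 66012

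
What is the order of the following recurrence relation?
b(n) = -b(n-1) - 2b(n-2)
The order is the largest lag k for which b(n-k) appears. Here the deepest term is b(n-2), so the order is 2.

Order 2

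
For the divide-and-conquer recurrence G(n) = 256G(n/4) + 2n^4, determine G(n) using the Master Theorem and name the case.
Master Theorem template: G(n) = a·G(n/b) + f(n).
Here: a=256, b=4, f(n)=2n^4
Compute log_b(a) = log_4(256) = 4.
f(n) = 2n^4 = Θ(n^4). Case 2: G(n) = Θ(n^4 log n).

Case 2: G(n) = Θ(n^4 log n)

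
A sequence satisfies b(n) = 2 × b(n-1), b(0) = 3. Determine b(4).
Computing step by step:
b(0) = 3
b(1) = 2 × 3 = 6
b(2) = 2 × 6 = 12
b(3) = 2 × 12 = 24
b(4) = 2 × 24 = 48

48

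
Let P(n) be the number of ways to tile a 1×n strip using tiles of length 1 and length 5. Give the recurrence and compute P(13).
Condition on the last tile: it has length 1 (leaving a 1×(n-1) strip) or length 5 (leaving a 1×(n-5) strip), so P(n) = P(n-1) + P(n-5) (order-5 linear recurrence).
For 0 ≤ i < 5 only unit tiles fit, so P(i) = 1.
Iterating the recurrence: P(5) = 2, P(6) = 3, P(7) = 4, P(8) = 5, P(9) = 6, P(10) = 8, P(11) = 11, P(12) = 15, P(13) = 20.

P(n) = P(n-1) + P(n-5), with P(i) = 1 for 0 ≤ i < 5; P(13) = 20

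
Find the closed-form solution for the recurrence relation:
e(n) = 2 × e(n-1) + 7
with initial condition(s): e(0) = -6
Recurrence: e(n) = 2 × e(n-1) + 7, initial: e(0) = -6.
Try e(n) = A·2ⁿ + C. Substituting: A·2ⁿ + C = 2(A·2ⁿ⁻¹ + C) + 7 = A·2ⁿ + 2C + 7, so C = 2C + 7, giving C = -7. Then e(0) = A - 7 = -6 gives A = 1.

e(n) = 2ⁿ - 7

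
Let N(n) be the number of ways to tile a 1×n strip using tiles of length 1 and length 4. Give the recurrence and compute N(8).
Condition on the last tile: it has length 1 (leaving a 1×(n-1) strip) or length 4 (leaving a 1×(n-4) strip), so N(n) = N(n-1) + N(n-4) (order-4 linear recurrence).
For 0 ≤ i < 4 only unit tiles fit, so N(i) = 1.
Iterating the recurrence: N(4) = 2, N(5) = 3, N(6) = 4, N(7) = 5, N(8) = 7.

N(n) = N(n-1) + N(n-4), with N(i) = 1 for 0 ≤ i < 4; N(8) = 7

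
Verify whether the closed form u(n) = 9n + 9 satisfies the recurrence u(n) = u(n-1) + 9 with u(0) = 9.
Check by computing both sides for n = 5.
From the recurrence with u(0) = 9:
  u(0) = 9, u(1) = 18, u(2) = 27, u(3) = 36, u(4) = 45, u(5) = 54
  so the recurrence gives u(5) = 54.
From the proposed closed form u(n) = 9n + 9:
  u(5) = 54.
Both sides give 54 at n = 5, and the initial condition(s) match, so the closed form is consistent.

Yes, the closed form is correct.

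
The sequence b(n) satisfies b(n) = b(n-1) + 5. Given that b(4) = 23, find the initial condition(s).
b(4) = b(0) + 4·5, so b(0) = 23 - 20 = 3.

b(0) = 3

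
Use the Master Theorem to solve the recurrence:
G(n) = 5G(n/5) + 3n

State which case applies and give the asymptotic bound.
Master Theorem template: G(n) = a·G(n/b) + f(n).
Here: a=5, b=5, f(n)=3n
Compute log_b(a) = log_5(5) = 1.
f(n) = 3n = Θ(n). Case 2: G(n) = Θ(n log n).

Case 2: G(n) = Θ(n log n)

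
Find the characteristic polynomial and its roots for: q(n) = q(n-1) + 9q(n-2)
Substitute q(n) = rⁿ and divide through by rⁿ⁻²: r² - r - 9 = 0
Discriminant: 1² + 4·9 = 37, not a perfect square, so by the quadratic formula r = (1 ± √37)/2.
General solution: q(n) = A·r₁ⁿ + B·r₂ⁿ where r₁,r₂ = (1 ± √37)/2

Characteristic: r² - r - 9 = 0, Roots: r = (1 ± √37)/2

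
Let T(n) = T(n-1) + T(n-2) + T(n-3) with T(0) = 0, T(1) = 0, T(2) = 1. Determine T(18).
Computing the sequence terms:
0, 0, 1, 1, 2, 4, 7, 13, 24, 44, 81, 149, 274, 504, 927, 1705, 3136, 5768, 10609

10609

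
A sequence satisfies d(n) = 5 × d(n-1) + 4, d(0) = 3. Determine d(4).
Computing step by step:
d(0) = 3
d(1) = 5 × 3 + 4 = 19
d(2) = 5 × 19 + 4 = 99
d(3) = 5 × 99 + 4 = 499
d(4) = 5 × 499 + 4 = 2499

2499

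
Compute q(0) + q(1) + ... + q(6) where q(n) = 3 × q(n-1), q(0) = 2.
Computing the sequence terms: 2, 6, 18, 54, 162, 486, 1458
Adding these values together:

2186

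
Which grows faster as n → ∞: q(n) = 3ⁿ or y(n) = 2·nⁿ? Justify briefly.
Comparing growth rates:
Growth-rate hierarchy: log n ≺ any polynomial ≺ any exponential cⁿ (c>1) ≺ n! ≺ nⁿ.
super-exponential nⁿ dominates exponential base 3 asymptotically.

y(n) grows faster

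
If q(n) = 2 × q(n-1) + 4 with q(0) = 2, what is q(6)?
Computing step by step:
q(0) = 2
q(1) = 2 × 2 + 4 = 8
q(2) = 2 × 8 + 4 = 20
q(3) = 2 × 20 + 4 = 44
q(4) = 2 × 44 + 4 = 92
q(5) = 2 × 92 + 4 = 188
q(6) = 2 × 188 + 4 = 380

380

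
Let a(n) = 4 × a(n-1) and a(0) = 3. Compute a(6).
Computing step by step:
a(0) = 3
a(1) = 4 × 3 = 12
a(2) = 4 × 12 = 48
a(3) = 4 × 48 = 192
a(4) = 4 × 192 = 768
a(5) = 4 × 768 = 3072
a(6) = 4 × 3072 = 12288

12288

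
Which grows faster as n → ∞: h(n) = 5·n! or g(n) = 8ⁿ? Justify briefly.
Comparing growth rates:
Growth-rate hierarchy: log n ≺ any polynomial ≺ any exponential cⁿ (c>1) ≺ n! ≺ nⁿ.
factorial dominates exponential base 8 asymptotically.

h(n) grows faster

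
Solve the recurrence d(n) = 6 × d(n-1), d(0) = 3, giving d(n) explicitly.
Recurrence: d(n) = 6 × d(n-1), initial: d(0) = 3.
Each term is 6 times the previous, so this is geometric with ratio 6. After n steps: d(n) = d(0)·6ⁿ = 3·6ⁿ.

d(n) = 3·6ⁿ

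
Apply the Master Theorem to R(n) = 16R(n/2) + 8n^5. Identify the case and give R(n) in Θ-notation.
Master Theorem template: R(n) = a·R(n/b) + f(n).
Here: a=16, b=2, f(n)=8n^5
Compute log_b(a) = log_2(16) = 4.
f(n) = 8n^5 = Ω(n^(4+ε)) with ε = 1, and the regularity condition holds (a·f(n/b) = (a/b^5)·f(n) with a/b^5 = 2^-1 < 1). Case 3: R(n) = Θ(f(n)) = Θ(n^5).

Case 3: R(n) = Θ(n^5)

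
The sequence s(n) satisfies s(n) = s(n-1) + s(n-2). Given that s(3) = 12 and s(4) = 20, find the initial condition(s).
Work backwards using s(k) = s(k+2) - s(k+1):
s(2) = s(4) - s(3) = 20 - 12 = 8
s(1) = s(3) - s(2) = 12 - 8 = 4
s(0) = s(2) - s(1) = 8 - 4 = 4

s(0) = 4, s(1) = 4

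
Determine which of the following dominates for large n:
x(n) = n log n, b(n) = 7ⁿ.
Comparing growth rates:
Growth-rate hierarchy: log n ≺ any polynomial ≺ any exponential cⁿ (c>1) ≺ n! ≺ nⁿ.
exponential base 7 dominates polynomial degree 1 (with log factor) asymptotically.

b(n) grows faster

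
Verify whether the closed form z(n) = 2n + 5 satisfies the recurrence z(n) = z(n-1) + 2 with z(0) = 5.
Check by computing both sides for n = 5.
From the recurrence with z(0) = 5:
  z(0) = 5, z(1) = 7, z(2) = 9, z(3) = 11, z(4) = 13, z(5) = 15
  so the recurrence gives z(5) = 15.
From the proposed closed form z(n) = 2n + 5:
  z(5) = 15.
Both sides give 15 at n = 5, and the initial condition(s) match, so the closed form is consistent.

Yes, the closed form is correct.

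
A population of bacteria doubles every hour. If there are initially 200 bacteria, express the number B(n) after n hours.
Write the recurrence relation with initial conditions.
Each hour multiplies the count by 2, so the count after n hours depends only on the count after n-1 hours: B(n) = 2 × B(n-1). The starting count gives B(0) = 200.
Unrolling n times gives the closed form B(n) = 200 × 2ⁿ.

B(n) = 2 × B(n-1), B(0) = 200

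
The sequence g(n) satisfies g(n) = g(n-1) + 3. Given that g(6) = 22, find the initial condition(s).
g(6) = g(0) + 6·3, so g(0) = 22 - 18 = 4.

g(0) = 4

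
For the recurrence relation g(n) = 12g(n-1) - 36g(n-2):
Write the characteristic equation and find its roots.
Substitute g(n) = rⁿ and divide through by rⁿ⁻²: r² - 12r + 36 = 0
Factor: (r - 6)² = 0, so r = 6 (double root).
General solution: g(n) = (A + Bn)·6ⁿ

Characteristic: r² - 12r + 36 = 0, Roots: r = 6 (double root)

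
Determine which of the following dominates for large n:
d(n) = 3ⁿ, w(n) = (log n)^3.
Comparing growth rates:
Growth-rate hierarchy: log n ≺ any polynomial ≺ any exponential cⁿ (c>1) ≺ n! ≺ nⁿ.
exponential base 3 dominates polylogarithmic (log n)^3 asymptotically.

d(n) grows faster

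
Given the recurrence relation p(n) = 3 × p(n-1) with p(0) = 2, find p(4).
Computing step by step:
p(0) = 2
p(1) = 3 × 2 = 6
p(2) = 3 × 6 = 18
p(3) = 3 × 18 = 54
p(4) = 3 × 54 = 162

162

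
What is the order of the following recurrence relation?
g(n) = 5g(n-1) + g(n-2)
The order is the largest lag k for which g(n-k) appears. Here the deepest term is g(n-2), so the order is 2.

Order 2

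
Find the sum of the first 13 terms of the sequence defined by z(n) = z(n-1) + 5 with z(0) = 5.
Computing the sequence terms: 5, 10, 15, 20, 25, 30, 35, 40, 45, 50, 55, 60, 65
Adding these values together:

455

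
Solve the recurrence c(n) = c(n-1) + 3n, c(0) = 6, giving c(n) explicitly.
Recurrence: c(n) = c(n-1) + 3n, initial: c(0) = 6.
Telescoping: c(n) = c(0) + 3·Σᵢ₌₁ⁿ i = 6 + 3·n(n+1)/2.

c(n) = 3·n(n+1)/2 + 6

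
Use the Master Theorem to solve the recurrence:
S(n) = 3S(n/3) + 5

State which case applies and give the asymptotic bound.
Master Theorem template: S(n) = a·S(n/b) + f(n).
Here: a=3, b=3, f(n)=5
Compute log_b(a) = log_3(3) = 1.
f(n) = 5 = O(n^(1-ε)) with ε = 1. Case 1: S(n) = Θ(n^log_b(a)) = Θ(n).

Case 1: S(n) = Θ(n)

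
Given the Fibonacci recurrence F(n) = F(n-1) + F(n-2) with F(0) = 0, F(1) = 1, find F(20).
Computing the sequence terms:
0, 1, 1, 2, 3, 5, 8, 13, 21, 34, 55, 89, 144, 233, 377, 610, 987, 1597, 2584, 4181, 6765

6765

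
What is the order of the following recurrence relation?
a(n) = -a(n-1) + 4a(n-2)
The order is the largest lag k for which a(n-k) appears. Here the deepest term is a(n-2), so the order is 2.

Order 2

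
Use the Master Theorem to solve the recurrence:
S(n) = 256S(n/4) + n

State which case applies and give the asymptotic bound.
Master Theorem template: S(n) = a·S(n/b) + f(n).
Here: a=256, b=4, f(n)=n
Compute log_b(a) = log_4(256) = 4.
f(n) = n = O(n^(4-ε)) with ε = 3. Case 1: S(n) = Θ(n^log_b(a)) = Θ(n^4).

Case 1: S(n) = Θ(n^4)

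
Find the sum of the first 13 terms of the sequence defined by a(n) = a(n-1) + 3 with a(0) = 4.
Computing the sequence terms: 4, 7, 10, 13, 16, 19, 22, 25, 28, 31, 34, 37, 40
Adding these values together:

286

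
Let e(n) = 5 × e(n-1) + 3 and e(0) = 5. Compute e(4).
Computing step by step:
e(0) = 5
e(1) = 5 × 5 + 3 = 28
e(2) = 5 × 28 + 3 = 143
e(3) = 5 × 143 + 3 = 718
e(4) = 5 × 718 + 3 = 3593

3593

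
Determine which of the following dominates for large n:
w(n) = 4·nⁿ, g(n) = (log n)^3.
Comparing growth rates:
Growth-rate hierarchy: log n ≺ any polynomial ≺ any exponential cⁿ (c>1) ≺ n! ≺ nⁿ.
super-exponential nⁿ dominates polylogarithmic (log n)^3 asymptotically.

w(n) grows faster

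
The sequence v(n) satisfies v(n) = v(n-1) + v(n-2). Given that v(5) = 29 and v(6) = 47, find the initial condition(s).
Work backwards using v(k) = v(k+2) - v(k+1):
v(4) = v(6) - v(5) = 47 - 29 = 18
v(3) = v(5) - v(4) = 29 - 18 = 11
v(2) = v(4) - v(3) = 18 - 11 = 7
v(1) = v(3) - v(2) = 11 - 7 = 4
v(0) = v(2) - v(1) = 7 - 4 = 3

v(0) = 3, v(1) = 4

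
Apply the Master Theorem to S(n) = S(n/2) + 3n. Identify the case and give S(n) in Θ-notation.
Master Theorem template: S(n) = a·S(n/b) + f(n).
Here: a=1, b=2, f(n)=3n
Compute log_b(a) = log_2(1) = 0.
f(n) = 3n = Ω(n^(0+ε)) with ε = 1, and the regularity condition holds (a·f(n/b) = (a/b^1)·f(n) with a/b^1 = 2^-1 < 1). Case 3: S(n) = Θ(f(n)) = Θ(n).

Case 3: S(n) = Θ(n)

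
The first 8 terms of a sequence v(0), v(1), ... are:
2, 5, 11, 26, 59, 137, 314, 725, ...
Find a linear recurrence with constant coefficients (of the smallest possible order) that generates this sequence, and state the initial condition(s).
Look for the lowest-order linear relation among consecutive terms.
Observation: v(n) - 1·v(n-1) - (3)·v(n-2) = 0 holds for the shown terms, and no order-1 relation v(n) = α·v(n-1) + β fits.
Check at n=3: 1·11 + (3)·5 = 26. ✓

v(n) = v(n-1) + 3v(n-2), v(0) = 2, v(1) = 5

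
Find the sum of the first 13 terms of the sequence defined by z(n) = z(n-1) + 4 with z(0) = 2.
Computing the sequence terms: 2, 6, 10, 14, 18, 22, 26, 30, 34, 38, 42, 46, 50
Adding these values together:

338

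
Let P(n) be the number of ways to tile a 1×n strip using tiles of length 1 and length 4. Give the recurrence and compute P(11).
Condition on the last tile: it has length 1 (leaving a 1×(n-1) strip) or length 4 (leaving a 1×(n-4) strip), so P(n) = P(n-1) + P(n-4) (order-4 linear recurrence).
For 0 ≤ i < 4 only unit tiles fit, so P(i) = 1.
Iterating the recurrence: P(4) = 2, P(5) = 3, P(6) = 4, P(7) = 5, P(8) = 7, P(9) = 10, P(10) = 14, P(11) = 19.

P(n) = P(n-1) + P(n-4), with P(i) = 1 for 0 ≤ i < 4; P(11) = 19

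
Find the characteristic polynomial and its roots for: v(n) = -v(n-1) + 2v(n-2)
Substitute v(n) = rⁿ and divide through by rⁿ⁻²: r² + r - 2 = 0
Factor: (r - 1)(r + 2) = 0, so r = 1, -2.
General solution: v(n) = A·1ⁿ + B·(-2)ⁿ

Characteristic: r² + r - 2 = 0, Roots: r = 1, -2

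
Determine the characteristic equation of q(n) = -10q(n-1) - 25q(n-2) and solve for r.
Substitute q(n) = rⁿ and divide through by rⁿ⁻²: r² + 10r + 25 = 0
Factor: (r + 5)² = 0, so r = -5 (double root).
General solution: q(n) = (A + Bn)·(-5)ⁿ

Characteristic: r² + 10r + 25 = 0, Roots: r = -5 (double root)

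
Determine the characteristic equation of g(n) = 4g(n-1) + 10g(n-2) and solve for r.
Substitute g(n) = rⁿ and divide through by rⁿ⁻²: r² - 4r - 10 = 0
Discriminant: 4² + 4·10 = 56, not a perfect square, so by the quadratic formula r = (4 ± √56)/2.
General solution: g(n) = A·r₁ⁿ + B·r₂ⁿ where r₁,r₂ = (4 ± √56)/2

Characteristic: r² - 4r - 10 = 0, Roots: r = (4 ± √56)/2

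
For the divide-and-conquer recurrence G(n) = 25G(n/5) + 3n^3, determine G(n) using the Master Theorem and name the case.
Master Theorem template: G(n) = a·G(n/b) + f(n).
Here: a=25, b=5, f(n)=3n^3
Compute log_b(a) = log_5(25) = 2.
f(n) = 3n^3 = Ω(n^(2+ε)) with ε = 1, and the regularity condition holds (a·f(n/b) = (a/b^3)·f(n) with a/b^3 = 5^-1 < 1). Case 3: G(n) = Θ(f(n)) = Θ(n^3).

Case 3: G(n) = Θ(n^3)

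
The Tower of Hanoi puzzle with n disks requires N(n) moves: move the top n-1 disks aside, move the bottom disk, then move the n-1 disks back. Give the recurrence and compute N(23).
Moving n disks = move the top n-1 disks aside (N(n-1) moves) + move the largest disk (1 move) + move the n-1 disks back on top (N(n-1) moves), so N(n) = 2N(n-1) + 1, with N(1) = 1 (a single disk takes one move).
First terms: 1, 3, 7, 15, 31, 63, … — each is one less than a power of 2. Indeed N(n) + 1 = 2(N(n-1) + 1) with N(1) + 1 = 2, so N(n) + 1 = 2ⁿ and N(n) = 2ⁿ - 1.
Hence N(23) = 2^23 - 1 = 8388608 - 1 = 8388607.

N(n) = 2N(n-1) + 1, N(1) = 1; N(23) = 8388607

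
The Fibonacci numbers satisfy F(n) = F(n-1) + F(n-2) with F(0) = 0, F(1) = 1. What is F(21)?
Computing the sequence terms:
0, 1, 1, 2, 3, 5, 8, 13, 21, 34, 55, 89, 144, 233, 377, 610, 987, 1597, 2584, 4181, 6765, 10946

10946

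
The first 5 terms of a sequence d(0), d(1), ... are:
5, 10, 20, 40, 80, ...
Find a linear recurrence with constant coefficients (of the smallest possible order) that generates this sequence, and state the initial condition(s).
Look for the lowest-order linear relation among consecutive terms.
Observation: each term is 2× the previous.
Check at n=2: 2·10 = 20. ✓

d(n) = 2 × d(n-1), d(0) = 5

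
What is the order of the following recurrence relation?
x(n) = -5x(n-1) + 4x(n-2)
The order is the largest lag k for which x(n-k) appears. Here the deepest term is x(n-2), so the order is 2.

Order 2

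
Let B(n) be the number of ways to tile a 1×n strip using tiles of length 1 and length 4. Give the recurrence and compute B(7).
Condition on the last tile: it has length 1 (leaving a 1×(n-1) strip) or length 4 (leaving a 1×(n-4) strip), so B(n) = B(n-1) + B(n-4) (order-4 linear recurrence).
For 0 ≤ i < 4 only unit tiles fit, so B(i) = 1.
Iterating the recurrence: B(4) = 2, B(5) = 3, B(6) = 4, B(7) = 5.

B(n) = B(n-1) + B(n-4), with B(i) = 1 for 0 ≤ i < 4; B(7) = 5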